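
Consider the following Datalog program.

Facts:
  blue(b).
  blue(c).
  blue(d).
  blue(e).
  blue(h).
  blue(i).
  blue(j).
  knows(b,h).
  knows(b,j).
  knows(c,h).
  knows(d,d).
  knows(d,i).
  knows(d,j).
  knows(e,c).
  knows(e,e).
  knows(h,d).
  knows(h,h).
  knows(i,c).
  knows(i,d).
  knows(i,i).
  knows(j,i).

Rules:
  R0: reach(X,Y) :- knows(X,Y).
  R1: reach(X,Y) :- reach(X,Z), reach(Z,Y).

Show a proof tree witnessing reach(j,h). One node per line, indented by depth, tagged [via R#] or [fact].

reach(j,h)  [via R1]
  reach(j,c)  [via R1]
    reach(j,i)  [via R0]
      knows(j,i)  [fact]
    reach(i,c)  [via R0]
      knows(i,c)  [fact]
  reach(c,h)  [via R0]
    knows(c,h)  [fact]

round 1: derive reach(b,h) via R0 from knows(b,h)
round 1: derive reach(b,j) via R0 from knows(b,j)
round 1: derive reach(c,h) via R0 from knows(c,h)
round 1: derive reach(d,d) via R0 from knows(d,d)
round 1: derive reach(d,i) via R0 from knows(d,i)
round 1: derive reach(d,j) via R0 from knows(d,j)
round 1: derive reach(e,c) via R0 from knows(e,c)
round 1: derive reach(e,e) via R0 from knows(e,e)
round 1: derive reach(h,d) via R0 from knows(h,d)
round 1: derive reach(h,h) via R0 from knows(h,h)
round 1: derive reach(i,c) via R0 from knows(i,c)
round 1: derive reach(i,d) via R0 from knows(i,d)
round 1: derive reach(i,i) via R0 from knows(i,i)
round 1: derive reach(j,i) via R0 from knows(j,i)
round 2: derive reach(b,d) via R1 from reach(b,h), reach(h,d)
round 2: derive reach(b,i) via R1 from reach(b,j), reach(j,i)
round 2: derive reach(c,d) via R1 from reach(c,h), reach(h,d)
round 2: derive reach(d,c) via R1 from reach(d,i), reach(i,c)
round 2: derive reach(e,h) via R1 from reach(e,c), reach(c,h)
round 2: derive reach(h,i) via R1 from reach(h,d), reach(d,i)
round 2: derive reach(h,j) via R1 from reach(h,d), reach(d,j)
round 2: derive reach(i,h) via R1 from reach(i,c), reach(c,h)
round 2: derive reach(i,j) via R1 from reach(i,d), reach(d,j)
round 2: derive reach(j,c) via R1 from reach(j,i), reach(i,c)
round 2: derive reach(j,d) via R1 from reach(j,i), reach(i,d)
round 3: derive reach(b,c) via R1 from reach(b,d), reach(d,c)
round 3: derive reach(c,c) via R1 from reach(c,d), reach(d,c)
round 3: derive reach(c,i) via R1 from reach(c,d), reach(d,i)
round 3: derive reach(c,j) via R1 from reach(c,d), reach(d,j)
round 3: derive reach(d,h) via R1 from reach(d,c), reach(c,h)
round 3: derive reach(e,d) via R1 from reach(e,c), reach(c,d)
round 3: derive reach(e,i) via R1 from reach(e,h), reach(h,i)
round 3: derive reach(e,j) via R1 from reach(e,h), reach(h,j)
round 3: derive reach(h,c) via R1 from reach(h,d), reach(d,c)
round 3: derive reach(j,h) via R1 from reach(j,c), reach(c,h)
round 3: derive reach(j,j) via R1 from reach(j,d), reach(d,j)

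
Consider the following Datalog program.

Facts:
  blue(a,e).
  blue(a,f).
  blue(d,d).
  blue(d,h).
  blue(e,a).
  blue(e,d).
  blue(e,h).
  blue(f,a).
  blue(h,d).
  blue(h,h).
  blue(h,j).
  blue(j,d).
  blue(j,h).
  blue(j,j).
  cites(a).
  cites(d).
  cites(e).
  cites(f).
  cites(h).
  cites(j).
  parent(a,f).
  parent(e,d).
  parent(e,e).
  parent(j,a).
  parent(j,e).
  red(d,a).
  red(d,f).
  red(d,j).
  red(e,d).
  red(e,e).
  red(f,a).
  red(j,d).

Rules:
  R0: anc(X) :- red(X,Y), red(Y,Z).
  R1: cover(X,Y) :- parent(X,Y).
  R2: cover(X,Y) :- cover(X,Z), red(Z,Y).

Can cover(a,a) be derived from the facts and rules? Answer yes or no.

yes

round 1: derive cover(a,f) via R1 from parent(a,f)
round 1: derive cover(e,d) via R1 from parent(e,d)
round 1: derive cover(e,e) via R1 from parent(e,e)
round 1: derive cover(j,a) via R1 from parent(j,a)
round 1: derive cover(j,e) via R1 from parent(j,e)
round 2: derive cover(a,a) via R2 from cover(a,f), red(f,a)
round 2: derive cover(e,a) via R2 from cover(e,d), red(d,a)
round 2: derive cover(e,f) via R2 from cover(e,d), red(d,f)
round 2: derive cover(e,j) via R2 from cover(e,d), red(d,j)
round 2: derive cover(j,d) via R2 from cover(j,e), red(e,d)
round 3: derive cover(j,f) via R2 from cover(j,d), red(d,f)
round 3: derive cover(j,j) via R2 from cover(j,d), red(d,j)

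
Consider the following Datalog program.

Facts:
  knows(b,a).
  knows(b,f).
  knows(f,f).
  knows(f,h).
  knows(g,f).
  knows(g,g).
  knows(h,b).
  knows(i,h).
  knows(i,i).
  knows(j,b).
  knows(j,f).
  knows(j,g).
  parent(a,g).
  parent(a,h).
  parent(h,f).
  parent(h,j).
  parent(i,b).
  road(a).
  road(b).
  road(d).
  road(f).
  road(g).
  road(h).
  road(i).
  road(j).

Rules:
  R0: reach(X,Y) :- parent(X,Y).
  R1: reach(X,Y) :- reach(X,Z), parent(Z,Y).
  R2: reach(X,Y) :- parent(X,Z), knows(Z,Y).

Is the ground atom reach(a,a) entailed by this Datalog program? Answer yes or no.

no

round 1: derive reach(a,g) via R0 from parent(a,g)
round 1: derive reach(a,h) via R0 from parent(a,h)
round 1: derive reach(h,f) via R0 from parent(h,f)
round 1: derive reach(h,j) via R0 from parent(h,j)
round 1: derive reach(i,b) via R0 from parent(i,b)
round 1: derive reach(a,b) via R2 from parent(a,h), knows(h,b)
round 1: derive reach(a,f) via R2 from parent(a,g), knows(g,f)
round 1: derive reach(h,b) via R2 from parent(h,j), knows(j,b)
round 1: derive reach(h,g) via R2 from parent(h,j), knows(j,g)
round 1: derive reach(h,h) via R2 from parent(h,f), knows(f,h)
round 1: derive reach(i,a) via R2 from parent(i,b), knows(b,a)
round 1: derive reach(i,f) via R2 from parent(i,b), knows(b,f)
round 2: derive reach(a,j) via R1 from reach(a,h), parent(h,j)
round 2: derive reach(i,g) via R1 from reach(i,a), parent(a,g)
round 2: derive reach(i,h) via R1 from reach(i,a), parent(a,h)
round 3: derive reach(i,j) via R1 from reach(i,h), parent(h,j)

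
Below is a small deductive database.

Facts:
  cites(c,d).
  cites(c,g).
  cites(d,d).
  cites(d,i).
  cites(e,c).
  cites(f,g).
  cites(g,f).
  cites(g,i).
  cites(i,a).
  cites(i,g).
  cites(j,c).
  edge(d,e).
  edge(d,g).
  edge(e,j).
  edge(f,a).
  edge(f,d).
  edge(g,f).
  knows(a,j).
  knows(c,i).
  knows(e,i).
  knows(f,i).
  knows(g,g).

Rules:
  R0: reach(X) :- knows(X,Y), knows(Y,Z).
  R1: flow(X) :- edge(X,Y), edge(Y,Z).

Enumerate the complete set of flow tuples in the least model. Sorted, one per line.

flow(d)
flow(f)
flow(g)

round 1: derive flow(d) via R1 from edge(d,e), edge(e,j)
round 1: derive flow(f) via R1 from edge(f,d), edge(d,e)
round 1: derive flow(g) via R1 from edge(g,f), edge(f,a)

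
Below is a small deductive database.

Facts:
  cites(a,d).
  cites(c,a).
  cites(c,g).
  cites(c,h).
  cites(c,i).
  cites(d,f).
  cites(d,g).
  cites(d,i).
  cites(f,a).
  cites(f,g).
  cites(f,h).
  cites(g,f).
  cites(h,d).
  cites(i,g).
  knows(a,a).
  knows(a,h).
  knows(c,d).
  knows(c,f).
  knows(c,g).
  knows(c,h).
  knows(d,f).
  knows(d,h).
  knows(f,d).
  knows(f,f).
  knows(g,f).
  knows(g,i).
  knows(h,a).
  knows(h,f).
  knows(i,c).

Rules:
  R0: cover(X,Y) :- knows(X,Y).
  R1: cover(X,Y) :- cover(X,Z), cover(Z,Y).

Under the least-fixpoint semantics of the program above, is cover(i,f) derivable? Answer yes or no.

yes

round 1: derive cover(a,a) via R0 from knows(a,a)
round 1: derive cover(a,h) via R0 from knows(a,h)
round 1: derive cover(c,d) via R0 from knows(c,d)
round 1: derive cover(c,f) via R0 from knows(c,f)
round 1: derive cover(c,g) via R0 from knows(c,g)
round 1: derive cover(c,h) via R0 from knows(c,h)
round 1: derive cover(d,f) via R0 from knows(d,f)
round 1: derive cover(d,h) via R0 from knows(d,h)
round 1: derive cover(f,d) via R0 from knows(f,d)
round 1: derive cover(f,f) via R0 from knows(f,f)
round 1: derive cover(g,f) via R0 from knows(g,f)
round 1: derive cover(g,i) via R0 from knows(g,i)
round 1: derive cover(h,a) via R0 from knows(h,a)
round 1: derive cover(h,f) via R0 from knows(h,f)
round 1: derive cover(i,c) via R0 from knows(i,c)
round 2: derive cover(a,f) via R1 from cover(a,h), cover(h,f)
round 2: derive cover(c,a) via R1 from cover(c,h), cover(h,a)
round 2: derive cover(c,i) via R1 from cover(c,g), cover(g,i)
round 2: derive cover(d,a) via R1 from cover(d,h), cover(h,a)
round 2: derive cover(d,d) via R1 from cover(d,f), cover(f,d)
round 2: derive cover(f,h) via R1 from cover(f,d), cover(d,h)
round 2: derive cover(g,c) via R1 from cover(g,i), cover(i,c)
round 2: derive cover(g,d) via R1 from cover(g,f), cover(f,d)
round 2: derive cover(h,d) via R1 from cover(h,f), cover(f,d)
round 2: derive cover(h,h) via R1 from cover(h,a), cover(a,h)
round 2: derive cover(i,d) via R1 from cover(i,c), cover(c,d)
round 2: derive cover(i,f) via R1 from cover(i,c), cover(c,f)
round 2: derive cover(i,g) via R1 from cover(i,c), cover(c,g)
round 2: derive cover(i,h) via R1 from cover(i,c), cover(c,h)
round 3: derive cover(a,d) via R1 from cover(a,f), cover(f,d)
round 3: derive cover(c,c) via R1 from cover(c,g), cover(g,c)
round 3: derive cover(f,a) via R1 from cover(f,d), cover(d,a)
round 3: derive cover(g,a) via R1 from cover(g,c), cover(c,a)
round 3: derive cover(g,g) via R1 from cover(g,c), cover(c,g)
round 3: derive cover(g,h) via R1 from cover(g,c), cover(c,h)
round 3: derive cover(i,a) via R1 from cover(i,c), cover(c,a)
round 3: derive cover(i,i) via R1 from cover(i,c), cover(c,i)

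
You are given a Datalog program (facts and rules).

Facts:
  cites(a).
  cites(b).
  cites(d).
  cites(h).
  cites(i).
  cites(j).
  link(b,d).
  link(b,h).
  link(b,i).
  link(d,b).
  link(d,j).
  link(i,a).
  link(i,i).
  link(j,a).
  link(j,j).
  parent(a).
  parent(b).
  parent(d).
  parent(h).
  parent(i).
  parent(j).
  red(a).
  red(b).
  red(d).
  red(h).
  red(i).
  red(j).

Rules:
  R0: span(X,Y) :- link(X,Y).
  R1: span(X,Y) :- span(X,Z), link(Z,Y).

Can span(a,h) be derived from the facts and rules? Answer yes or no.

no

round 1: derive span(b,d) via R0 from link(b,d)
round 1: derive span(b,h) via R0 from link(b,h)
round 1: derive span(b,i) via R0 from link(b,i)
round 1: derive span(d,b) via R0 from link(d,b)
round 1: derive span(d,j) via R0 from link(d,j)
round 1: derive span(i,a) via R0 from link(i,a)
round 1: derive span(i,i) via R0 from link(i,i)
round 1: derive span(j,a) via R0 from link(j,a)
round 1: derive span(j,j) via R0 from link(j,j)
round 2: derive span(b,a) via R1 from span(b,i), link(i,a)
round 2: derive span(b,b) via R1 from span(b,d), link(d,b)
round 2: derive span(b,j) via R1 from span(b,d), link(d,j)
round 2: derive span(d,a) via R1 from span(d,j), link(j,a)
round 2: derive span(d,d) via R1 from span(d,b), link(b,d)
round 2: derive span(d,h) via R1 from span(d,b), link(b,h)
round 2: derive span(d,i) via R1 from span(d,b), link(b,i)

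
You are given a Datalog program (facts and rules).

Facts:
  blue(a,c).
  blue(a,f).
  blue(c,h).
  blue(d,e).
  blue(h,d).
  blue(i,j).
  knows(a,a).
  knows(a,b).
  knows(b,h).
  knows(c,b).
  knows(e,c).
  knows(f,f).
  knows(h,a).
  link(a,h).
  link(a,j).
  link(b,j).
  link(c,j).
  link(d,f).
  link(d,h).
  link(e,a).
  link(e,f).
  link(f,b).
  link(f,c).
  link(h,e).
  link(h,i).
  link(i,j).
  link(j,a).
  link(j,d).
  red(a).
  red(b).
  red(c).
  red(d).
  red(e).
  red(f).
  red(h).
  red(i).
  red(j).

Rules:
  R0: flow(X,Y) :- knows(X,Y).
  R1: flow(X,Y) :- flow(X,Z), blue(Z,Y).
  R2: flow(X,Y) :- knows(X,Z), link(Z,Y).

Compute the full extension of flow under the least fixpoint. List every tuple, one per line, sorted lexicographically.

flow(a,a)
flow(a,b)
flow(a,c)
flow(a,d)
flow(a,e)
flow(a,f)
flow(a,h)
flow(a,j)
flow(b,d)
flow(b,e)
flow(b,h)
flow(b,i)
flow(b,j)
flow(c,b)
flow(c,j)
flow(e,c)
flow(e,d)
flow(e,e)
flow(e,h)
flow(e,j)
flow(f,b)
flow(f,c)
flow(f,d)
flow(f,e)
flow(f,f)
flow(f,h)
flow(h,a)
flow(h,c)
flow(h,d)
flow(h,e)
flow(h,f)
flow(h,h)
flow(h,j)

round 1: derive flow(a,a) via R0 from knows(a,a)
round 1: derive flow(a,b) via R0 from knows(a,b)
round 1: derive flow(b,h) via R0 from knows(b,h)
round 1: derive flow(c,b) via R0 from knows(c,b)
round 1: derive flow(e,c) via R0 from knows(e,c)
round 1: derive flow(f,f) via R0 from knows(f,f)
round 1: derive flow(h,a) via R0 from knows(h,a)
round 1: derive flow(a,h) via R2 from knows(a,a), link(a,h)
round 1: derive flow(a,j) via R2 from knows(a,a), link(a,j)
round 1: derive flow(b,e) via R2 from knows(b,h), link(h,e)
round 1: derive flow(b,i) via R2 from knows(b,h), link(h,i)
round 1: derive flow(c,j) via R2 from knows(c,b), link(b,j)
round 1: derive flow(e,j) via R2 from knows(e,c), link(c,j)
round 1: derive flow(f,b) via R2 from knows(f,f), link(f,b)
round 1: derive flow(f,c) via R2 from knows(f,f), link(f,c)
round 1: derive flow(h,h) via R2 from knows(h,a), link(a,h)
round 1: derive flow(h,j) via R2 from knows(h,a), link(a,j)
round 2: derive flow(a,c) via R1 from flow(a,a), blue(a,c)
round 2: derive flow(a,d) via R1 from flow(a,h), blue(h,d)
round 2: derive flow(a,f) via R1 from flow(a,a), blue(a,f)
round 2: derive flow(b,d) via R1 from flow(b,h), blue(h,d)
round 2: derive flow(b,j) via R1 from flow(b,i), blue(i,j)
round 2: derive flow(e,h) via R1 from flow(e,c), blue(c,h)
round 2: derive flow(f,h) via R1 from flow(f,c), blue(c,h)
round 2: derive flow(h,c) via R1 from flow(h,a), blue(a,c)
round 2: derive flow(h,d) via R1 from flow(h,h), blue(h,d)
round 2: derive flow(h,f) via R1 from flow(h,a), blue(a,f)
round 3: derive flow(a,e) via R1 from flow(a,d), blue(d,e)
round 3: derive flow(e,d) via R1 from flow(e,h), blue(h,d)
round 3: derive flow(f,d) via R1 from flow(f,h), blue(h,d)
round 3: derive flow(h,e) via R1 from flow(h,d), blue(d,e)
round 4: derive flow(e,e) via R1 from flow(e,d), blue(d,e)
round 4: derive flow(f,e) via R1 from flow(f,d), blue(d,e)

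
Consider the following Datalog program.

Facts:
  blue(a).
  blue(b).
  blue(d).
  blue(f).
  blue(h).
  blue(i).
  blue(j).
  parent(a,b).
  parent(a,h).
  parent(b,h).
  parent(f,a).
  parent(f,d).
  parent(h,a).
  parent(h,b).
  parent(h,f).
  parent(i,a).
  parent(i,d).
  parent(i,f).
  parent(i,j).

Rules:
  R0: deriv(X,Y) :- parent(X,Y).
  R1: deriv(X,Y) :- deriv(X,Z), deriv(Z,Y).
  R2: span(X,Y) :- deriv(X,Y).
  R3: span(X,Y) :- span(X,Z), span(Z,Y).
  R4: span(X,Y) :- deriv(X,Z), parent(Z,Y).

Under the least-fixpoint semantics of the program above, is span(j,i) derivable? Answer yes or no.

round 1: derive deriv(a,b) via R0 from parent(a,b)
round 1: derive deriv(a,h) via R0 from parent(a,h)
round 1: derive deriv(b,h) via R0 from parent(b,h)
round 1: derive deriv(f,a) via R0 from parent(f,a)
round 1: derive deriv(f,d) via R0 from parent(f,d)
round 1: derive deriv(h,a) via R0 from parent(h,a)
round 1: derive deriv(h,b) via R0 from parent(h,b)
round 1: derive deriv(h,f) via R0 from parent(h,f)
round 1: derive deriv(i,a) via R0 from parent(i,a)
round 1: derive deriv(i,d) via R0 from parent(i,d)
round 1: derive deriv(i,f) via R0 from parent(i,f)
round 1: derive deriv(i,j) via R0 from parent(i,j)
round 2: derive deriv(a,a) via R1 from deriv(a,h), deriv(h,a)
round 2: derive deriv(a,f) via R1 from deriv(a,h), deriv(h,f)
round 2: derive deriv(b,a) via R1 from deriv(b,h), deriv(h,a)
round 2: derive deriv(b,b) via R1 from deriv(b,h), deriv(h,b)
round 2: derive deriv(b,f) via R1 from deriv(b,h), deriv(h,f)
round 2: derive deriv(f,b) via R1 from deriv(f,a), deriv(a,b)
round 2: derive deriv(f,h) via R1 from deriv(f,a), deriv(a,h)
round 2: derive deriv(h,d) via R1 from deriv(h,f), deriv(f,d)
round 2: derive deriv(h,h) via R1 from deriv(h,a), deriv(a,h)
round 2: derive deriv(i,b) via R1 from deriv(i,a), deriv(a,b)
round 2: derive deriv(i,h) via R1 from deriv(i,a), deriv(a,h)
round 2: derive span(a,b) via R2 from deriv(a,b)
round 2: derive span(a,h) via R2 from deriv(a,h)
round 2: derive span(b,h) via R2 from deriv(b,h)
round 2: derive span(f,a) via R2 from deriv(f,a)
round 2: derive span(f,d) via R2 from deriv(f,d)
round 2: derive span(h,a) via R2 from deriv(h,a)
round 2: derive span(h,b) via R2 from deriv(h,b)
round 2: derive span(h,f) via R2 from deriv(h,f)
round 2: derive span(i,a) via R2 from deriv(i,a)
round 2: derive span(i,d) via R2 from deriv(i,d)
round 2: derive span(i,f) via R2 from deriv(i,f)
round 2: derive span(i,j) via R2 from deriv(i,j)
round 2: derive span(a,a) via R4 from deriv(a,h), parent(h,a)
round 2: derive span(a,f) via R4 from deriv(a,h), parent(h,f)
round 2: derive span(b,a) via R4 from deriv(b,h), parent(h,a)
round 2: derive span(b,b) via R4 from deriv(b,h), parent(h,b)
round 2: derive span(b,f) via R4 from deriv(b,h), parent(h,f)
round 2: derive span(f,b) via R4 from deriv(f,a), parent(a,b)
round 2: derive span(f,h) via R4 from deriv(f,a), parent(a,h)
round 2: derive span(h,d) via R4 from deriv(h,f), parent(f,d)
round 2: derive span(h,h) via R4 from deriv(h,a), parent(a,h)
round 2: derive span(i,b) via R4 from deriv(i,a), parent(a,b)
round 2: derive span(i,h) via R4 from deriv(i,a), parent(a,h)
round 3: derive deriv(a,d) via R1 from deriv(a,f), deriv(f,d)
round 3: derive deriv(b,d) via R1 from deriv(b,f), deriv(f,d)
round 3: derive deriv(f,f) via R1 from deriv(f,a), deriv(a,f)
round 3: derive span(a,d) via R3 from span(a,f), span(f,d)
round 3: derive span(b,d) via R3 from span(b,f), span(f,d)
round 3: derive span(f,f) via R3 from span(f,a), span(a,f)

no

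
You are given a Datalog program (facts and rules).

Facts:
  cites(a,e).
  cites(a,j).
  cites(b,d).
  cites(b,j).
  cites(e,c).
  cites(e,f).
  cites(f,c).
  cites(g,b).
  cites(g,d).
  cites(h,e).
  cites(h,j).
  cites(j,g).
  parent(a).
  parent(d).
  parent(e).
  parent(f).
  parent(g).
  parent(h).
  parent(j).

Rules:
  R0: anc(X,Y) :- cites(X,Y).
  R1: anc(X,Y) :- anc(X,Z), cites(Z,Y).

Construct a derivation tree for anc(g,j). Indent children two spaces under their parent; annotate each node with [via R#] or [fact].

anc(g,j)  [via R1]
  anc(g,b)  [via R0]
    cites(g,b)  [fact]
  cites(b,j)  [fact]

round 1: derive anc(a,e) via R0 from cites(a,e)
round 1: derive anc(a,j) via R0 from cites(a,j)
round 1: derive anc(b,d) via R0 from cites(b,d)
round 1: derive anc(b,j) via R0 from cites(b,j)
round 1: derive anc(e,c) via R0 from cites(e,c)
round 1: derive anc(e,f) via R0 from cites(e,f)
round 1: derive anc(f,c) via R0 from cites(f,c)
round 1: derive anc(g,b) via R0 from cites(g,b)
round 1: derive anc(g,d) via R0 from cites(g,d)
round 1: derive anc(h,e) via R0 from cites(h,e)
round 1: derive anc(h,j) via R0 from cites(h,j)
round 1: derive anc(j,g) via R0 from cites(j,g)
round 2: derive anc(a,c) via R1 from anc(a,e), cites(e,c)
round 2: derive anc(a,f) via R1 from anc(a,e), cites(e,f)
round 2: derive anc(a,g) via R1 from anc(a,j), cites(j,g)
round 2: derive anc(b,g) via R1 from anc(b,j), cites(j,g)
round 2: derive anc(g,j) via R1 from anc(g,b), cites(b,j)
round 2: derive anc(h,c) via R1 from anc(h,e), cites(e,c)
round 2: derive anc(h,f) via R1 from anc(h,e), cites(e,f)
round 2: derive anc(h,g) via R1 from anc(h,j), cites(j,g)
round 2: derive anc(j,b) via R1 from anc(j,g), cites(g,b)
round 2: derive anc(j,d) via R1 from anc(j,g), cites(g,d)
round 3: derive anc(a,b) via R1 from anc(a,g), cites(g,b)
round 3: derive anc(a,d) via R1 from anc(a,g), cites(g,d)
round 3: derive anc(b,b) via R1 from anc(b,g), cites(g,b)
round 3: derive anc(g,g) via R1 from anc(g,j), cites(j,g)
round 3: derive anc(h,b) via R1 from anc(h,g), cites(g,b)
round 3: derive anc(h,d) via R1 from anc(h,g), cites(g,d)
round 3: derive anc(j,j) via R1 from anc(j,b), cites(b,j)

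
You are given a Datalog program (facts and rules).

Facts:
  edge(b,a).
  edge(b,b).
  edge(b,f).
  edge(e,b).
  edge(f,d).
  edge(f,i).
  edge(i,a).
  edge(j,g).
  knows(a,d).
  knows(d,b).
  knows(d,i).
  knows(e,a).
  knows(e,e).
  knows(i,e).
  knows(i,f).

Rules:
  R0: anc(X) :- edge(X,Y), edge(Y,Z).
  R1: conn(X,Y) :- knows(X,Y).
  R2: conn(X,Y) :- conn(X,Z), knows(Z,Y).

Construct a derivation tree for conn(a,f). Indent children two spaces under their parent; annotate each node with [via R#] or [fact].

conn(a,f)  [via R2]
  conn(a,i)  [via R2]
    conn(a,d)  [via R1]
      knows(a,d)  [fact]
    knows(d,i)  [fact]
  knows(i,f)  [fact]

round 1: derive conn(a,d) via R1 from knows(a,d)
round 1: derive conn(d,b) via R1 from knows(d,b)
round 1: derive conn(d,i) via R1 from knows(d,i)
round 1: derive conn(e,a) via R1 from knows(e,a)
round 1: derive conn(e,e) via R1 from knows(e,e)
round 1: derive conn(i,e) via R1 from knows(i,e)
round 1: derive conn(i,f) via R1 from knows(i,f)
round 2: derive conn(a,b) via R2 from conn(a,d), knows(d,b)
round 2: derive conn(a,i) via R2 from conn(a,d), knows(d,i)
round 2: derive conn(d,e) via R2 from conn(d,i), knows(i,e)
round 2: derive conn(d,f) via R2 from conn(d,i), knows(i,f)
round 2: derive conn(e,d) via R2 from conn(e,a), knows(a,d)
round 2: derive conn(i,a) via R2 from conn(i,e), knows(e,a)
round 3: derive conn(a,e) via R2 from conn(a,i), knows(i,e)
round 3: derive conn(a,f) via R2 from conn(a,i), knows(i,f)
round 3: derive conn(d,a) via R2 from conn(d,e), knows(e,a)
round 3: derive conn(e,b) via R2 from conn(e,d), knows(d,b)
round 3: derive conn(e,i) via R2 from conn(e,d), knows(d,i)
round 3: derive conn(i,d) via R2 from conn(i,a), knows(a,d)
round 4: derive conn(a,a) via R2 from conn(a,e), knows(e,a)
round 4: derive conn(d,d) via R2 from conn(d,a), knows(a,d)
round 4: derive conn(e,f) via R2 from conn(e,i), knows(i,f)
round 4: derive conn(i,b) via R2 from conn(i,d), knows(d,b)
round 4: derive conn(i,i) via R2 from conn(i,d), knows(d,i)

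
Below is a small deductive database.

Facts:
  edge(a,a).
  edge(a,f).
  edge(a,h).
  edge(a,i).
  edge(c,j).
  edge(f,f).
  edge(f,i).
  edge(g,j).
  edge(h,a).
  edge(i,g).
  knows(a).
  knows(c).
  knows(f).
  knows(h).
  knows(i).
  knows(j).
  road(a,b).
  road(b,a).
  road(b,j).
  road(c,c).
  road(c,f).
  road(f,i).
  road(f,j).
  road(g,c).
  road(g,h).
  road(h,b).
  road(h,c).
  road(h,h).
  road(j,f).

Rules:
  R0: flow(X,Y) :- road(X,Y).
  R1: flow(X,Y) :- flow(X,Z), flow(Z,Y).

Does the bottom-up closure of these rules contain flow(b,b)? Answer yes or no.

yes

round 1: derive flow(a,b) via R0 from road(a,b)
round 1: derive flow(b,a) via R0 from road(b,a)
round 1: derive flow(b,j) via R0 from road(b,j)
round 1: derive flow(c,c) via R0 from road(c,c)
round 1: derive flow(c,f) via R0 from road(c,f)
round 1: derive flow(f,i) via R0 from road(f,i)
round 1: derive flow(f,j) via R0 from road(f,j)
round 1: derive flow(g,c) via R0 from road(g,c)
round 1: derive flow(g,h) via R0 from road(g,h)
round 1: derive flow(h,b) via R0 from road(h,b)
round 1: derive flow(h,c) via R0 from road(h,c)
round 1: derive flow(h,h) via R0 from road(h,h)
round 1: derive flow(j,f) via R0 from road(j,f)
round 2: derive flow(a,a) via R1 from flow(a,b), flow(b,a)
round 2: derive flow(a,j) via R1 from flow(a,b), flow(b,j)
round 2: derive flow(b,b) via R1 from flow(b,a), flow(a,b)
round 2: derive flow(b,f) via R1 from flow(b,j), flow(j,f)
round 2: derive flow(c,i) via R1 from flow(c,f), flow(f,i)
round 2: derive flow(c,j) via R1 from flow(c,f), flow(f,j)
round 2: derive flow(f,f) via R1 from flow(f,j), flow(j,f)
round 2: derive flow(g,b) via R1 from flow(g,h), flow(h,b)
round 2: derive flow(g,f) via R1 from flow(g,c), flow(c,f)
round 2: derive flow(h,a) via R1 from flow(h,b), flow(b,a)
round 2: derive flow(h,f) via R1 from flow(h,c), flow(c,f)
round 2: derive flow(h,j) via R1 from flow(h,b), flow(b,j)
round 2: derive flow(j,i) via R1 from flow(j,f), flow(f,i)
round 2: derive flow(j,j) via R1 from flow(j,f), flow(f,j)
round 3: derive flow(a,f) via R1 from flow(a,b), flow(b,f)
round 3: derive flow(a,i) via R1 from flow(a,j), flow(j,i)
round 3: derive flow(b,i) via R1 from flow(b,f), flow(f,i)
round 3: derive flow(g,a) via R1 from flow(g,b), flow(b,a)
round 3: derive flow(g,i) via R1 from flow(g,c), flow(c,i)
round 3: derive flow(g,j) via R1 from flow(g,b), flow(b,j)
round 3: derive flow(h,i) via R1 from flow(h,c), flow(c,i)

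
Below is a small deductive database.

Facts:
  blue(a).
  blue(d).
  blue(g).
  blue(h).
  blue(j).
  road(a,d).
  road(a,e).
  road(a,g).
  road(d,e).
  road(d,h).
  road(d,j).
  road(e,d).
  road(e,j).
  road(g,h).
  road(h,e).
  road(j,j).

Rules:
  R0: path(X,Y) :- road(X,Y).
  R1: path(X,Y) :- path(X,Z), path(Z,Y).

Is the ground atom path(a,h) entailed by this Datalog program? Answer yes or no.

round 1: derive path(a,d) via R0 from road(a,d)
round 1: derive path(a,e) via R0 from road(a,e)
round 1: derive path(a,g) via R0 from road(a,g)
round 1: derive path(d,e) via R0 from road(d,e)
round 1: derive path(d,h) via R0 from road(d,h)
round 1: derive path(d,j) via R0 from road(d,j)
round 1: derive path(e,d) via R0 from road(e,d)
round 1: derive path(e,j) via R0 from road(e,j)
round 1: derive path(g,h) via R0 from road(g,h)
round 1: derive path(h,e) via R0 from road(h,e)
round 1: derive path(j,j) via R0 from road(j,j)
round 2: derive path(a,h) via R1 from path(a,d), path(d,h)
round 2: derive path(a,j) via R1 from path(a,d), path(d,j)
round 2: derive path(d,d) via R1 from path(d,e), path(e,d)
round 2: derive path(e,e) via R1 from path(e,d), path(d,e)
round 2: derive path(e,h) via R1 from path(e,d), path(d,h)
round 2: derive path(g,e) via R1 from path(g,h), path(h,e)
round 2: derive path(h,d) via R1 from path(h,e), path(e,d)
round 2: derive path(h,j) via R1 from path(h,e), path(e,j)
round 3: derive path(g,d) via R1 from path(g,e), path(e,d)
round 3: derive path(g,j) via R1 from path(g,e), path(e,j)
round 3: derive path(h,h) via R1 from path(h,d), path(d,h)

yes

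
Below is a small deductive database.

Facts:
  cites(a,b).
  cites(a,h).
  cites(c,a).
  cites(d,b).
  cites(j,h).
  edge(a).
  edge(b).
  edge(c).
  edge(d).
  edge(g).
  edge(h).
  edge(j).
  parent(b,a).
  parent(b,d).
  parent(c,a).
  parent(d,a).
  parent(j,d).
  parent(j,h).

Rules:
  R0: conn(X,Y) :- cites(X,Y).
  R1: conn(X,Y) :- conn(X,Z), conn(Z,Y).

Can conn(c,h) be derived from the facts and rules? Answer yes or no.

round 1: derive conn(a,b) via R0 from cites(a,b)
round 1: derive conn(a,h) via R0 from cites(a,h)
round 1: derive conn(c,a) via R0 from cites(c,a)
round 1: derive conn(d,b) via R0 from cites(d,b)
round 1: derive conn(j,h) via R0 from cites(j,h)
round 2: derive conn(c,b) via R1 from conn(c,a), conn(a,b)
round 2: derive conn(c,h) via R1 from conn(c,a), conn(a,h)

yes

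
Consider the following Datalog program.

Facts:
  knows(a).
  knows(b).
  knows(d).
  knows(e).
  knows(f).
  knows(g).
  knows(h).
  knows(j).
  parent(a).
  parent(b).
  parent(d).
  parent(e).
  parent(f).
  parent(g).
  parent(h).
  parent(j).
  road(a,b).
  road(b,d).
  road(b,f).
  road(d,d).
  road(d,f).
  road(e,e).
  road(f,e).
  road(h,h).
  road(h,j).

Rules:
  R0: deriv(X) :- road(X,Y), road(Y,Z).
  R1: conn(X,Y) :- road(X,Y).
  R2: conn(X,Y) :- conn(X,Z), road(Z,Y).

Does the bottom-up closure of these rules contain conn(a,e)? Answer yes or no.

round 1: derive conn(a,b) via R1 from road(a,b)
round 1: derive conn(b,d) via R1 from road(b,d)
round 1: derive conn(b,f) via R1 from road(b,f)
round 1: derive conn(d,d) via R1 from road(d,d)
round 1: derive conn(d,f) via R1 from road(d,f)
round 1: derive conn(e,e) via R1 from road(e,e)
round 1: derive conn(f,e) via R1 from road(f,e)
round 1: derive conn(h,h) via R1 from road(h,h)
round 1: derive conn(h,j) via R1 from road(h,j)
round 2: derive conn(a,d) via R2 from conn(a,b), road(b,d)
round 2: derive conn(a,f) via R2 from conn(a,b), road(b,f)
round 2: derive conn(b,e) via R2 from conn(b,f), road(f,e)
round 2: derive conn(d,e) via R2 from conn(d,f), road(f,e)
round 3: derive conn(a,e) via R2 from conn(a,f), road(f,e)

yes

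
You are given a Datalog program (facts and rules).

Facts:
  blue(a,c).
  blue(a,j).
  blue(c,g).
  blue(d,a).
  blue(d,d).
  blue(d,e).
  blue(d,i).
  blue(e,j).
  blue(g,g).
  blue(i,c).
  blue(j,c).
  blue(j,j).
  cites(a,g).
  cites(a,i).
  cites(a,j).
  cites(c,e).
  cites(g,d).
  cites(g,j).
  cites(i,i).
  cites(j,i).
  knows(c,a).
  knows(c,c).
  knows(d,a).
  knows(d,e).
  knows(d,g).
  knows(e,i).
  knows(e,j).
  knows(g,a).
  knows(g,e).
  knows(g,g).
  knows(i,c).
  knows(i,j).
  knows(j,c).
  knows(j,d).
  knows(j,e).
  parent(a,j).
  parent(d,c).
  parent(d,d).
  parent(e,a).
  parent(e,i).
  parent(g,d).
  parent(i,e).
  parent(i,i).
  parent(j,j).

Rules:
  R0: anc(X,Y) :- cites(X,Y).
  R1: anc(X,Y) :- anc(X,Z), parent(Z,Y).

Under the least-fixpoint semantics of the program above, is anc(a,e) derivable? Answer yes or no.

yes

round 1: derive anc(a,g) via R0 from cites(a,g)
round 1: derive anc(a,i) via R0 from cites(a,i)
round 1: derive anc(a,j) via R0 from cites(a,j)
round 1: derive anc(c,e) via R0 from cites(c,e)
round 1: derive anc(g,d) via R0 from cites(g,d)
round 1: derive anc(g,j) via R0 from cites(g,j)
round 1: derive anc(i,i) via R0 from cites(i,i)
round 1: derive anc(j,i) via R0 from cites(j,i)
round 2: derive anc(a,d) via R1 from anc(a,g), parent(g,d)
round 2: derive anc(a,e) via R1 from anc(a,i), parent(i,e)
round 2: derive anc(c,a) via R1 from anc(c,e), parent(e,a)
round 2: derive anc(c,i) via R1 from anc(c,e), parent(e,i)
round 2: derive anc(g,c) via R1 from anc(g,d), parent(d,c)
round 2: derive anc(i,e) via R1 from anc(i,i), parent(i,e)
round 2: derive anc(j,e) via R1 from anc(j,i), parent(i,e)
round 3: derive anc(a,a) via R1 from anc(a,e), parent(e,a)
round 3: derive anc(a,c) via R1 from anc(a,d), parent(d,c)
round 3: derive anc(c,j) via R1 from anc(c,a), parent(a,j)
round 3: derive anc(i,a) via R1 from anc(i,e), parent(e,a)
round 3: derive anc(j,a) via R1 from anc(j,e), parent(e,a)
round 4: derive anc(i,j) via R1 from anc(i,a), parent(a,j)
round 4: derive anc(j,j) via R1 from anc(j,a), parent(a,j)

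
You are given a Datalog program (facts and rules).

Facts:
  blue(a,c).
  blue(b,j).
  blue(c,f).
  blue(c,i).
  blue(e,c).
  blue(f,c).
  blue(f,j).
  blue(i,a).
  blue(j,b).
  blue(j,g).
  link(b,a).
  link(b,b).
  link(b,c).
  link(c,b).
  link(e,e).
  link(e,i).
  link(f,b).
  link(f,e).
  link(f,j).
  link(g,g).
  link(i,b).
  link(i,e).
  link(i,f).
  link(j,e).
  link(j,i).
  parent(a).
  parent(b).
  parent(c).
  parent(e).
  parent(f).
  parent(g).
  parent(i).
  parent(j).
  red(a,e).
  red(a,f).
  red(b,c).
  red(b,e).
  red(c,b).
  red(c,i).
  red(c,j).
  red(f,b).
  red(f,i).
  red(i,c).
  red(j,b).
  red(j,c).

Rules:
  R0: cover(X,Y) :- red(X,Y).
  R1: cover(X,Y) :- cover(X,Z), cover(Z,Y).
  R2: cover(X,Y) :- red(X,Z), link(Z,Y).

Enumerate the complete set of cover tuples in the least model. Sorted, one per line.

cover(a,a)
cover(a,b)
cover(a,c)
cover(a,e)
cover(a,f)
cover(a,i)
cover(a,j)
cover(b,a)
cover(b,b)
cover(b,c)
cover(b,e)
cover(b,f)
cover(b,i)
cover(b,j)
cover(c,a)
cover(c,b)
cover(c,c)
cover(c,e)
cover(c,f)
cover(c,i)
cover(c,j)
cover(f,a)
cover(f,b)
cover(f,c)
cover(f,e)
cover(f,f)
cover(f,i)
cover(f,j)
cover(i,a)
cover(i,b)
cover(i,c)
cover(i,e)
cover(i,f)
cover(i,i)
cover(i,j)
cover(j,a)
cover(j,b)
cover(j,c)
cover(j,e)
cover(j,f)
cover(j,i)
cover(j,j)

round 1: derive cover(a,e) via R0 from red(a,e)
round 1: derive cover(a,f) via R0 from red(a,f)
round 1: derive cover(b,c) via R0 from red(b,c)
round 1: derive cover(b,e) via R0 from red(b,e)
round 1: derive cover(c,b) via R0 from red(c,b)
round 1: derive cover(c,i) via R0 from red(c,i)
round 1: derive cover(c,j) via R0 from red(c,j)
round 1: derive cover(f,b) via R0 from red(f,b)
round 1: derive cover(f,i) via R0 from red(f,i)
round 1: derive cover(i,c) via R0 from red(i,c)
round 1: derive cover(j,b) via R0 from red(j,b)
round 1: derive cover(j,c) via R0 from red(j,c)
round 1: derive cover(a,b) via R2 from red(a,f), link(f,b)
round 1: derive cover(a,i) via R2 from red(a,e), link(e,i)
round 1: derive cover(a,j) via R2 from red(a,f), link(f,j)
round 1: derive cover(b,b) via R2 from red(b,c), link(c,b)
round 1: derive cover(b,i) via R2 from red(b,e), link(e,i)
round 1: derive cover(c,a) via R2 from red(c,b), link(b,a)
round 1: derive cover(c,c) via R2 from red(c,b), link(b,c)
round 1: derive cover(c,e) via R2 from red(c,i), link(i,e)
round 1: derive cover(c,f) via R2 from red(c,i), link(i,f)
round 1: derive cover(f,a) via R2 from red(f,b), link(b,a)
round 1: derive cover(f,c) via R2 from red(f,b), link(b,c)
round 1: derive cover(f,e) via R2 from red(f,i), link(i,e)
round 1: derive cover(f,f) via R2 from red(f,i), link(i,f)
round 1: derive cover(i,b) via R2 from red(i,c), link(c,b)
round 1: derive cover(j,a) via R2 from red(j,b), link(b,a)
round 2: derive cover(a,a) via R1 from cover(a,f), cover(f,a)
round 2: derive cover(a,c) via R1 from cover(a,b), cover(b,c)
round 2: derive cover(b,a) via R1 from cover(b,c), cover(c,a)
round 2: derive cover(b,f) via R1 from cover(b,c), cover(c,f)
round 2: derive cover(b,j) via R1 from cover(b,c), cover(c,j)
round 2: derive cover(f,j) via R1 from cover(f,a), cover(a,j)
round 2: derive cover(i,a) via R1 from cover(i,c), cover(c,a)
round 2: derive cover(i,e) via R1 from cover(i,b), cover(b,e)
round 2: derive cover(i,f) via R1 from cover(i,c), cover(c,f)
round 2: derive cover(i,i) via R1 from cover(i,b), cover(b,i)
round 2: derive cover(i,j) via R1 from cover(i,c), cover(c,j)
round 2: derive cover(j,e) via R1 from cover(j,a), cover(a,e)
round 2: derive cover(j,f) via R1 from cover(j,a), cover(a,f)
round 2: derive cover(j,i) via R1 from cover(j,a), cover(a,i)
round 2: derive cover(j,j) via R1 from cover(j,a), cover(a,j)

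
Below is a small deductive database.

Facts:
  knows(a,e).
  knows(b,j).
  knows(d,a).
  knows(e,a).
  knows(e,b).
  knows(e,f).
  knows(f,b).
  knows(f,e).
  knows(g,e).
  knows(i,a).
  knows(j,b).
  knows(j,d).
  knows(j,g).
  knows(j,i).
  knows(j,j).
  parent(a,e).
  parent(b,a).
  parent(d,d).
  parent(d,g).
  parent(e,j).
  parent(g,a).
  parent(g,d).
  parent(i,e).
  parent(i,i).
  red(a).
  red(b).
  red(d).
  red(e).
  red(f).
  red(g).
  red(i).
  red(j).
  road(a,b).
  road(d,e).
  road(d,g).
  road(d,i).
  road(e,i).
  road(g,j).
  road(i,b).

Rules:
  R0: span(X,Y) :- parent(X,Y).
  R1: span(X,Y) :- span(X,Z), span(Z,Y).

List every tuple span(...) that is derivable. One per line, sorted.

round 1: derive span(a,e) via R0 from parent(a,e)
round 1: derive span(b,a) via R0 from parent(b,a)
round 1: derive span(d,d) via R0 from parent(d,d)
round 1: derive span(d,g) via R0 from parent(d,g)
round 1: derive span(e,j) via R0 from parent(e,j)
round 1: derive span(g,a) via R0 from parent(g,a)
round 1: derive span(g,d) via R0 from parent(g,d)
round 1: derive span(i,e) via R0 from parent(i,e)
round 1: derive span(i,i) via R0 from parent(i,i)
round 2: derive span(a,j) via R1 from span(a,e), span(e,j)
round 2: derive span(b,e) via R1 from span(b,a), span(a,e)
round 2: derive span(d,a) via R1 from span(d,g), span(g,a)
round 2: derive span(g,e) via R1 from span(g,a), span(a,e)
round 2: derive span(g,g) via R1 from span(g,d), span(d,g)
round 2: derive span(i,j) via R1 from span(i,e), span(e,j)
round 3: derive span(b,j) via R1 from span(b,a), span(a,j)
round 3: derive span(d,e) via R1 from span(d,a), span(a,e)
round 3: derive span(d,j) via R1 from span(d,a), span(a,j)
round 3: derive span(g,j) via R1 from span(g,a), span(a,j)

span(a,e)
span(a,j)
span(b,a)
span(b,e)
span(b,j)
span(d,a)
span(d,d)
span(d,e)
span(d,g)
span(d,j)
span(e,j)
span(g,a)
span(g,d)
span(g,e)
span(g,g)
span(g,j)
span(i,e)
span(i,i)
span(i,j)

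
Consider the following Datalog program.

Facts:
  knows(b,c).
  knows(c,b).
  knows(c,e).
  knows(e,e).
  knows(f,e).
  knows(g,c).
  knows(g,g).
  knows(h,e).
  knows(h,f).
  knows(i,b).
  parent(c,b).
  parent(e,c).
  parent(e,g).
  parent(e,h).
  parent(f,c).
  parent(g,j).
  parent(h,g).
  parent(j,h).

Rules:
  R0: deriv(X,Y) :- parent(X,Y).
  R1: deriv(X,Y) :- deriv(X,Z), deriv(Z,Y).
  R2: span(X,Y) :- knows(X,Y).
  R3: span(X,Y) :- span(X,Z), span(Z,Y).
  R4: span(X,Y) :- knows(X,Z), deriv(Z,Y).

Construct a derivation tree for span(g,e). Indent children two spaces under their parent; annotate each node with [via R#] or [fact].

round 1: derive deriv(c,b) via R0 from parent(c,b)
round 1: derive deriv(e,c) via R0 from parent(e,c)
round 1: derive deriv(e,g) via R0 from parent(e,g)
round 1: derive deriv(e,h) via R0 from parent(e,h)
round 1: derive deriv(f,c) via R0 from parent(f,c)
round 1: derive deriv(g,j) via R0 from parent(g,j)
round 1: derive deriv(h,g) via R0 from parent(h,g)
round 1: derive deriv(j,h) via R0 from parent(j,h)
round 1: derive span(b,c) via R2 from knows(b,c)
round 1: derive span(c,b) via R2 from knows(c,b)
round 1: derive span(c,e) via R2 from knows(c,e)
round 1: derive span(e,e) via R2 from knows(e,e)
round 1: derive span(f,e) via R2 from knows(f,e)
round 1: derive span(g,c) via R2 from knows(g,c)
round 1: derive span(g,g) via R2 from knows(g,g)
round 1: derive span(h,e) via R2 from knows(h,e)
round 1: derive span(h,f) via R2 from knows(h,f)
round 1: derive span(i,b) via R2 from knows(i,b)
round 2: derive deriv(e,b) via R1 from deriv(e,c), deriv(c,b)
round 2: derive deriv(e,j) via R1 from deriv(e,g), deriv(g,j)
round 2: derive deriv(f,b) via R1 from deriv(f,c), deriv(c,b)
round 2: derive deriv(g,h) via R1 from deriv(g,j), deriv(j,h)
round 2: derive deriv(h,j) via R1 from deriv(h,g), deriv(g,j)
round 2: derive deriv(j,g) via R1 from deriv(j,h), deriv(h,g)
round 2: derive span(b,b) via R3 from span(b,c), span(c,b)
round 2: derive span(b,e) via R3 from span(b,c), span(c,e)
round 2: derive span(c,c) via R3 from span(c,b), span(b,c)
round 2: derive span(g,b) via R3 from span(g,c), span(c,b)
round 2: derive span(g,e) via R3 from span(g,c), span(c,e)
round 2: derive span(i,c) via R3 from span(i,b), span(b,c)
round 2: derive span(c,g) via R4 from knows(c,e), deriv(e,g)
round 2: derive span(c,h) via R4 from knows(c,e), deriv(e,h)
round 2: derive span(e,c) via R4 from knows(e,e), deriv(e,c)
round 2: derive span(e,g) via R4 from knows(e,e), deriv(e,g)
round 2: derive span(e,h) via R4 from knows(e,e), deriv(e,h)
round 2: derive span(f,c) via R4 from knows(f,e), deriv(e,c)
round 2: derive span(f,g) via R4 from knows(f,e), deriv(e,g)
round 2: derive span(f,h) via R4 from knows(f,e), deriv(e,h)
round 2: derive span(g,j) via R4 from knows(g,g), deriv(g,j)
round 2: derive span(h,c) via R4 from knows(h,e), deriv(e,c)
round 2: derive span(h,g) via R4 from knows(h,e), deriv(e,g)
round 2: derive span(h,h) via R4 from knows(h,e), deriv(e,h)
round 3: derive deriv(g,g) via R1 from deriv(g,h), deriv(h,g)
round 3: derive deriv(h,h) via R1 from deriv(h,g), deriv(g,h)
round 3: derive deriv(j,j) via R1 from deriv(j,g), deriv(g,j)
round 3: derive span(b,g) via R3 from span(b,c), span(c,g)
round 3: derive span(b,h) via R3 from span(b,c), span(c,h)
round 3: derive span(c,f) via R3 from span(c,h), span(h,f)
round 3: derive span(c,j) via R3 from span(c,g), span(g,j)
round 3: derive span(e,b) via R3 from span(e,c), span(c,b)
round 3: derive span(e,f) via R3 from span(e,h), span(h,f)
round 3: derive span(e,j) via R3 from span(e,g), span(g,j)
round 3: derive span(f,b) via R3 from span(f,c), span(c,b)
round 3: derive span(f,f) via R3 from span(f,h), span(h,f)
round 3: derive span(f,j) via R3 from span(f,g), span(g,j)
round 3: derive span(g,h) via R3 from span(g,c), span(c,h)
round 3: derive span(h,b) via R3 from span(h,c), span(c,b)
round 3: derive span(h,j) via R3 from span(h,g), span(g,j)
round 3: derive span(i,e) via R3 from span(i,b), span(b,e)
round 3: derive span(i,g) via R3 from span(i,c), span(c,g)
round 3: derive span(i,h) via R3 from span(i,c), span(c,h)
round 4: derive span(b,f) via R3 from span(b,c), span(c,f)
round 4: derive span(b,j) via R3 from span(b,c), span(c,j)
round 4: derive span(g,f) via R3 from span(g,c), span(c,f)
round 4: derive span(i,f) via R3 from span(i,c), span(c,f)
round 4: derive span(i,j) via R3 from span(i,c), span(c,j)

span(g,e)  [via R3]
  span(g,c)  [via R2]
    knows(g,c)  [fact]
  span(c,e)  [via R2]
    knows(c,e)  [fact]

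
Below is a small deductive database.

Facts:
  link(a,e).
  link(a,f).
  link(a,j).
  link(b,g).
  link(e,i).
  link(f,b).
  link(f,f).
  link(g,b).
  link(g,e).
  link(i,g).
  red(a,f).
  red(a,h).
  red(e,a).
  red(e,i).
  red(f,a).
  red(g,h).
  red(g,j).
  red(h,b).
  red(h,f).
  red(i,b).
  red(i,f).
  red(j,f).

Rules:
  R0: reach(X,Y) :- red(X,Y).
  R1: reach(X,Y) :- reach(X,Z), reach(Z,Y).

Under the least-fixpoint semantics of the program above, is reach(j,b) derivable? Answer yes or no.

round 1: derive reach(a,f) via R0 from red(a,f)
round 1: derive reach(a,h) via R0 from red(a,h)
round 1: derive reach(e,a) via R0 from red(e,a)
round 1: derive reach(e,i) via R0 from red(e,i)
round 1: derive reach(f,a) via R0 from red(f,a)
round 1: derive reach(g,h) via R0 from red(g,h)
round 1: derive reach(g,j) via R0 from red(g,j)
round 1: derive reach(h,b) via R0 from red(h,b)
round 1: derive reach(h,f) via R0 from red(h,f)
round 1: derive reach(i,b) via R0 from red(i,b)
round 1: derive reach(i,f) via R0 from red(i,f)
round 1: derive reach(j,f) via R0 from red(j,f)
round 2: derive reach(a,a) via R1 from reach(a,f), reach(f,a)
round 2: derive reach(a,b) via R1 from reach(a,h), reach(h,b)
round 2: derive reach(e,b) via R1 from reach(e,i), reach(i,b)
round 2: derive reach(e,f) via R1 from reach(e,a), reach(a,f)
round 2: derive reach(e,h) via R1 from reach(e,a), reach(a,h)
round 2: derive reach(f,f) via R1 from reach(f,a), reach(a,f)
round 2: derive reach(f,h) via R1 from reach(f,a), reach(a,h)
round 2: derive reach(g,b) via R1 from reach(g,h), reach(h,b)
round 2: derive reach(g,f) via R1 from reach(g,h), reach(h,f)
round 2: derive reach(h,a) via R1 from reach(h,f), reach(f,a)
round 2: derive reach(i,a) via R1 from reach(i,f), reach(f,a)
round 2: derive reach(j,a) via R1 from reach(j,f), reach(f,a)
round 3: derive reach(f,b) via R1 from reach(f,a), reach(a,b)
round 3: derive reach(g,a) via R1 from reach(g,f), reach(f,a)
round 3: derive reach(h,h) via R1 from reach(h,a), reach(a,h)
round 3: derive reach(i,h) via R1 from reach(i,a), reach(a,h)
round 3: derive reach(j,b) via R1 from reach(j,a), reach(a,b)
round 3: derive reach(j,h) via R1 from reach(j,a), reach(a,h)

yes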